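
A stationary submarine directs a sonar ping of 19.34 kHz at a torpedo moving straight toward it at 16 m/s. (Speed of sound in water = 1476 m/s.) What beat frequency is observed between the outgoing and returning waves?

424 Hz

The torpedo first receives the wave as a moving observer: f₁ = f₀ · (v + u)/v = 19.34 × (1476 + 16)/1476 ≈ 19.550 kHz.
On reflection it acts as a source moving toward the stationary detector: f₂ = f₁ · v/(v − u) = 19.550 × 1476/1460 ≈ 19.764 kHz.
Beat frequency (with f₀ = 19340 Hz): |f₂ − f₀| = 2u·f₀/(v − u) = 2 × 16 × 19340/1460 ≈ 424 Hz.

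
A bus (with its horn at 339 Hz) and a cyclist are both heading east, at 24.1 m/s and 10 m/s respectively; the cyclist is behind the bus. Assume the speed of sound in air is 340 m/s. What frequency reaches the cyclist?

The cyclist is behind, so the bus is moving away from it while the cyclist is moving toward the bus.
General Doppler shift: f' = f · (v + v_o)/(v + v_s).
f' = 339 × (340 + 10)/(340 + 24.1) = 339 × 350/364.1 ≈ 326 Hz.

326 Hz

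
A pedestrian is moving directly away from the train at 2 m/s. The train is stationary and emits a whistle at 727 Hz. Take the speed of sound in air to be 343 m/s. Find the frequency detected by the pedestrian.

723 Hz

Moving observer, stationary source: f' = f · (v − v_o)/v.
f' = 727 × (343 − 2)/343 = 727 × 341/343 ≈ 723 Hz.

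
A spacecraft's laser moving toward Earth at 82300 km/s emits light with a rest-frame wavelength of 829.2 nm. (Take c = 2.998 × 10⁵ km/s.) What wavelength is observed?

β = v/c = 82300/299800 = 0.2745.
Relativistic Doppler for wavelength: λ' = λ₀ · √((1 − β)/(1 + β)).
λ' = 829.2 × √(0.7255/1.2745) = 829.2 × 0.75447 ≈ 625.6 nm.

625.6 nm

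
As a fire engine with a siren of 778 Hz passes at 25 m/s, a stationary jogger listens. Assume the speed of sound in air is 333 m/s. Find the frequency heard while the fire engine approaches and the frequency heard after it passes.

841 Hz approaching; 724 Hz receding

Approaching: f₁ = f · v/(v − v_s) = 778 × 333/308 ≈ 841 Hz.
Receding: f₂ = f · v/(v + v_s) = 778 × 333/358 ≈ 724 Hz.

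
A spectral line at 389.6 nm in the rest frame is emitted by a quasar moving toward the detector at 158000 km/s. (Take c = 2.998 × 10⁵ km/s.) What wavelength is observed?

β = v/c = 158000/299800 = 0.5270.
Relativistic Doppler for wavelength: λ' = λ₀ · √((1 − β)/(1 + β)).
λ' = 389.6 × √(0.4730/1.5270) = 389.6 × 0.55654 ≈ 216.8 nm.

216.8 nm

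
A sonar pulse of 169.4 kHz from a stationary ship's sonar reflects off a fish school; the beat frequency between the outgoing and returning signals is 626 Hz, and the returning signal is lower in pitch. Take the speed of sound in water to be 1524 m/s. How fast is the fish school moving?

Double Doppler shift off a moving reflector: f₂ = f₀ · (v + u)/(v − u) (u > 0 toward emitter).
Returning signal is lower, so f₂ = f₀ − Δf = 169400 − 626 = 168774 Hz.
Rearranging, u = v · (f₂ − f₀)/(f₂ + f₀) = 1524 × -626/338174 ≈ -2.82 m/s.
So the fish school is moving at 2.82 m/s away from the emitter.

2.82 m/s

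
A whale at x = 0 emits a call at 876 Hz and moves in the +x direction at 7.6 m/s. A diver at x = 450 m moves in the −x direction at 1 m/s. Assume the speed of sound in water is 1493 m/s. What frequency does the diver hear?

881 Hz

The observer lies on the +x side, so the source is heading toward the observer and the observer is heading toward the source.
General Doppler shift: f' = f · (v + v_o)/(v − v_s).
f' = 876 × (1493 + 1)/(1493 − 7.6) = 876 × 1494/1485.4 ≈ 881 Hz.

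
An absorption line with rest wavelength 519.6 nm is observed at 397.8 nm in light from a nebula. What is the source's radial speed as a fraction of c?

0.261

λ'/λ₀ = 0.7656 < 1 (blueshift), so the source is approaching.
λ'/λ₀ = √((1 − β)/(1 + β)) for an approaching source ⇒ β = (1 − r²)/(1 + r²) with r = λ'/λ₀.
β = (1 − 0.5861)/(1 + 0.5861) ≈ 0.261.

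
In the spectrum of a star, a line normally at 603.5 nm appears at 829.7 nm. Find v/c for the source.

0.308c

λ'/λ₀ = 1.3748 > 1 (redshift), so the source is receding.
λ'/λ₀ = √((1 + β)/(1 − β)) for a receding source ⇒ β = (r² − 1)/(r² + 1) with r = λ'/λ₀.
β = (1.8901 − 1)/(1.8901 + 1) ≈ 0.308.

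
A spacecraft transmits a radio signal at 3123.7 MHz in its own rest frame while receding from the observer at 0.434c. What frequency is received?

1962.5 MHz

Relativistic Doppler for frequency: f' = f₀ · √((1 − β)/(1 + β)).
f' = 3123.7 × √(0.5660/1.4340) = 3123.7 × 0.62825 ≈ 1962.5 MHz.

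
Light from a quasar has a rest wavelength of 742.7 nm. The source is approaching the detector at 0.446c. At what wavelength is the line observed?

459.7 nm

Relativistic Doppler for wavelength: λ' = λ₀ · √((1 − β)/(1 + β)).
λ' = 742.7 × √(0.5540/1.4460) = 742.7 × 0.61897 ≈ 459.7 nm.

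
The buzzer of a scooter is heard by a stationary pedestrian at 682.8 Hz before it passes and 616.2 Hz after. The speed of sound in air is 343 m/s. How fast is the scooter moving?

f₁/f₂ = (v + v_s)/(v − v_s), so v_s = v · (f₁ − f₂)/(f₁ + f₂).
v_s = 343 × (682.8 − 616.2)/(682.8 + 616.2) = 343 × 66.6/1299.0 ≈ 17.6 m/s.

17.6 m/s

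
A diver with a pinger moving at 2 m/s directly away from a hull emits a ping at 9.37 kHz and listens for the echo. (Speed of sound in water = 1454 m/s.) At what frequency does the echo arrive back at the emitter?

The hull receives the sound from a moving source: f₁ = f₀ · v/(v + v_e) = 9.37 × 1454/1456 ≈ 9.36 kHz.
On the return leg the diver with a pinger is a moving observer: f₂ = f₁ · (v − v_e)/v = 9.36 × 1452/1454 ≈ 9.34 kHz.
Equivalently f₂ = f₀ · (v − v_e)/(v + v_e).

9.34 kHz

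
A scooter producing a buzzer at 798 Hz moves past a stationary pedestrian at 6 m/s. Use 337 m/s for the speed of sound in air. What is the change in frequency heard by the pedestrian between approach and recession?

28.4 Hz

Approaching: f₁ = f · v/(v − v_s) = 798 × 337/331 ≈ 812.5 Hz.
Receding: f₂ = f · v/(v + v_s) = 798 × 337/343 ≈ 784.0 Hz.
Drop: f₁ − f₂ = 2f·v·v_s/(v² − v_s²) = 2 × 798 × 337 × 6/(337² − 6²) ≈ 28.4 Hz.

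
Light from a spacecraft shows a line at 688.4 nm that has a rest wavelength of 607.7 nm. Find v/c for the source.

λ'/λ₀ = 1.1328 > 1 (redshift), so the source is receding.
λ'/λ₀ = √((1 + β)/(1 − β)) for a receding source ⇒ β = (r² − 1)/(r² + 1) with r = λ'/λ₀.
β = (1.2832 − 1)/(1.2832 + 1) ≈ 0.124.

0.124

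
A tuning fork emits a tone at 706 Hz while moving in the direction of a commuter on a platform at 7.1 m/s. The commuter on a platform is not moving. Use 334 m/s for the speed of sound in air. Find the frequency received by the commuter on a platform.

721 Hz

Only the source moves, toward the listener, so f' = f · v/(v − v_s).
f' = 706 × 334/(334 − 7.1) = 706 × 334/326.9 ≈ 721 Hz.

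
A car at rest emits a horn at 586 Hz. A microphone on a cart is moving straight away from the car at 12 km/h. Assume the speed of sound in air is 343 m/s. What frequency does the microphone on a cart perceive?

580 Hz

12 km/h = 3.333 m/s.
Only the observer moves, away from the source, so f' = f · (v − v_o)/v.
f' = 586 × (343 − 3.333)/343 = 586 × 339.67/343 ≈ 580 Hz.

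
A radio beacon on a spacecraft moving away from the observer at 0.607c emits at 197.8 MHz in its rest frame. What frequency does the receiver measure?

97.8 MHz

Relativistic Doppler for frequency: f' = f₀ · √((1 − β)/(1 + β)).
f' = 197.8 × √(0.3930/1.6070) = 197.8 × 0.49453 ≈ 97.8 MHz.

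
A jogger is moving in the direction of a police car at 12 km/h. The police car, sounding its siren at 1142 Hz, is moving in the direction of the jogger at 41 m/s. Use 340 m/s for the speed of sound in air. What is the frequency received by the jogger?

12 km/h = 3.333 m/s.
General Doppler shift: f' = f · (v + v_o)/(v − v_s).
f' = 1142 × (340 + 3.333)/(340 − 41) = 1142 × 343.33/299 ≈ 1311 Hz.

1311 Hz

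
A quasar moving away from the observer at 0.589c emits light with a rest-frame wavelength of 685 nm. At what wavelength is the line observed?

Relativistic Doppler for wavelength: λ' = λ₀ · √((1 + β)/(1 − β)).
λ' = 685 × √(1.5890/0.4110) = 685 × 1.96626 ≈ 1346.9 nm.

1346.9 nm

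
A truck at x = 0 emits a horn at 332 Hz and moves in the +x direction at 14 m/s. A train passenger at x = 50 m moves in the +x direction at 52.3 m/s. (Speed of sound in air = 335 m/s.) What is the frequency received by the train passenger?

292 Hz

The observer lies on the +x side, so the source is heading toward the observer and the observer is heading away from the source.
Both move, so f' = f · (v − v_o)/(v − v_s).
f' = 332 × (335 − 52.3)/(335 − 14) = 332 × 282.7/321 ≈ 292 Hz.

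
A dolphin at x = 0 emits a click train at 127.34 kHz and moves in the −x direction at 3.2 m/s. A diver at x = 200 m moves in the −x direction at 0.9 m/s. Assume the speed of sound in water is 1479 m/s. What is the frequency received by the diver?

The observer lies on the +x side, so the source is heading away from the observer and the observer is heading toward the source.
With source receding and observer approaching, f' = f · (v + v_o)/(v + v_s).
f' = 127.34 × (1479 + 0.9)/(1479 + 3.2) = 127.34 × 1479.9/1482.2 ≈ 127.1 kHz.

127.1 kHz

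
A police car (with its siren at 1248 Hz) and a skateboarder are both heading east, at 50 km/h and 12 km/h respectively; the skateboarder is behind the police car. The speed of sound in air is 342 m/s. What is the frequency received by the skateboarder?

1211 Hz

50 km/h = 13.89 m/s; 12 km/h = 3.333 m/s.
The skateboarder is behind, so the police car is moving away from it while the skateboarder is moving toward the police car.
General Doppler shift: f' = f · (v + v_o)/(v + v_s).
f' = 1248 × (342 + 3.333)/(342 + 13.89) = 1248 × 345.33/355.89 ≈ 1211 Hz.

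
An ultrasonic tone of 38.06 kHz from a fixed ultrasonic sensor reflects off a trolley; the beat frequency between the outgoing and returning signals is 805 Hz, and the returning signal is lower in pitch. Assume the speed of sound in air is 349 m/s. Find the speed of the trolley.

Double Doppler shift off a moving reflector: f₂ = f₀ · (v + u)/(v − u) (u > 0 toward emitter).
Returning signal is lower, so f₂ = f₀ − Δf = 38060 − 805 = 37255 Hz.
Rearranging, u = v · (f₂ − f₀)/(f₂ + f₀) = 349 × -805/75315 ≈ -3.7 m/s.
So the trolley is moving at 3.7 m/s away from the emitter.

3.7 m/s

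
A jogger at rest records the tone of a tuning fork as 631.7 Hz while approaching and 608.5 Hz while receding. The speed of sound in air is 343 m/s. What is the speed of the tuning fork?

6.4 m/s

f₁/f₂ = (v + v_s)/(v − v_s), so v_s = v · (f₁ − f₂)/(f₁ + f₂).
v_s = 343 × (631.7 − 608.5)/(631.7 + 608.5) = 343 × 23.2/1240.2 ≈ 6.4 m/s.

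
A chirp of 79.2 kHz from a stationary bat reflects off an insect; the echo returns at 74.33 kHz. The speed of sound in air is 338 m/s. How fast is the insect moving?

10.7 m/s

Double Doppler shift off a moving reflector: f₂ = f₀ · (v + u)/(v − u) (u > 0 toward emitter).
Rearranging, u = v · (f₂ − f₀)/(f₂ + f₀) = 338 × -4.87/153.53 ≈ -10.7 m/s.
So the insect is moving at 10.7 m/s away from the emitter.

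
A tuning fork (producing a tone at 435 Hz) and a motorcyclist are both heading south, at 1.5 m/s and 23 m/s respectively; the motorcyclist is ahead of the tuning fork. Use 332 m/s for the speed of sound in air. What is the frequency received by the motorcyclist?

407 Hz

The motorcyclist is ahead, so the tuning fork is moving toward it while the motorcyclist is moving away from the tuning fork.
Both move, so f' = f · (v − v_o)/(v − v_s).
f' = 435 × (332 − 23)/(332 − 1.5) = 435 × 309/330.5 ≈ 407 Hz.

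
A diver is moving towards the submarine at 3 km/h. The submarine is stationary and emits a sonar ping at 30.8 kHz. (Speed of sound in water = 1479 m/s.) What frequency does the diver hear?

30.8 kHz

3 km/h = 0.8333 m/s.
Only the observer moves, toward the source, so f' = f · (v + v_o)/v.
f' = 30.8 × (1479 + 0.8333)/1479 = 30.8 × 1479.8/1479 ≈ 30.8 kHz.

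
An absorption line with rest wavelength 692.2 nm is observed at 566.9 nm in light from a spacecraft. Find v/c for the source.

0.197

λ'/λ₀ = 0.8190 < 1 (blueshift), so the source is approaching.
λ'/λ₀ = √((1 − β)/(1 + β)) for an approaching source ⇒ β = (1 − r²)/(1 + r²) with r = λ'/λ₀.
β = (1 − 0.6707)/(1 + 0.6707) ≈ 0.197.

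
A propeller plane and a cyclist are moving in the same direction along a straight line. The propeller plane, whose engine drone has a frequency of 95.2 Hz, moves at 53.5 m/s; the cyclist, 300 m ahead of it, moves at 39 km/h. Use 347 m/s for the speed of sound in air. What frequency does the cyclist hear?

109 Hz

39 km/h = 10.83 m/s.
The cyclist is ahead, so the propeller plane is moving toward it while the cyclist is moving away from the propeller plane.
With source approaching and observer receding, f' = f · (v − v_o)/(v − v_s).
f' = 95.2 × (347 − 10.83)/(347 − 53.5) = 95.2 × 336.17/293.5 ≈ 109 Hz.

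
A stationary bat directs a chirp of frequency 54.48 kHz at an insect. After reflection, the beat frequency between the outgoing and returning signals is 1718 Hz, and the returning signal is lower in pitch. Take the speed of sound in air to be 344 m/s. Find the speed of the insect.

5.5 m/s

Double Doppler shift off a moving reflector: f₂ = f₀ · (v + u)/(v − u) (u > 0 toward emitter).
Returning signal is lower, so f₂ = f₀ − Δf = 54480 − 1718 = 52762 Hz.
Rearranging, u = v · (f₂ − f₀)/(f₂ + f₀) = 344 × -1718/107242 ≈ -5.5 m/s.
So the insect is moving at 5.5 m/s away from the emitter.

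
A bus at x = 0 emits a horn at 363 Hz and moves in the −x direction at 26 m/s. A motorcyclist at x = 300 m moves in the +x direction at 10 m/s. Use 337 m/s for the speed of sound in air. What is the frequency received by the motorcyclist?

327 Hz

The observer lies on the +x side, so the source is heading away from the observer and the observer is heading away from the source.
Both move, so f' = f · (v − v_o)/(v + v_s).
f' = 363 × (337 − 10)/(337 + 26) = 363 × 327/363 ≈ 327 Hz.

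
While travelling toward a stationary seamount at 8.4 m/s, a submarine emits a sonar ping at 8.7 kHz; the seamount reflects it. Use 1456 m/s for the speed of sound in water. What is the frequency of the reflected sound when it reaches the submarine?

8.80 kHz

The seamount receives the sound from a moving source: f₁ = f₀ · v/(v − v_e) = 8.7 × 1456/1447.6 ≈ 8.75 kHz.
On the return leg the submarine is a moving observer: f₂ = f₁ · (v + v_e)/v = 8.75 × 1464.4/1456 ≈ 8.80 kHz.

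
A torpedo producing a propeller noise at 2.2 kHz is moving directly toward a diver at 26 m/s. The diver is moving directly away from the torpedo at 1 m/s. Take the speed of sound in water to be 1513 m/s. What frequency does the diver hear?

General Doppler shift: f' = f · (v − v_o)/(v − v_s).
f' = 2.2 × (1513 − 1)/(1513 − 26) = 2.2 × 1512/1487 ≈ 2.24 kHz.

2.24 kHz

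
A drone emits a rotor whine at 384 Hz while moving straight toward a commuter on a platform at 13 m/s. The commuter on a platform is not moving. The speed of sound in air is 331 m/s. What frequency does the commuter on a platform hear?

400 Hz

Moving source, stationary observer: f' = f · v/(v − v_s) since the source is approaching.
f' = 384 × 331/(331 − 13) = 384 × 331/318 ≈ 400 Hz.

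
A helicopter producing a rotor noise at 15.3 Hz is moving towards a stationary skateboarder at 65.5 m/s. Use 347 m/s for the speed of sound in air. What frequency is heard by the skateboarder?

18.9 Hz

Moving source, stationary observer: f' = f · v/(v − v_s) since the source is approaching.
f' = 15.3 × 347/(347 − 65.5) = 15.3 × 347/281.5 ≈ 18.9 Hz.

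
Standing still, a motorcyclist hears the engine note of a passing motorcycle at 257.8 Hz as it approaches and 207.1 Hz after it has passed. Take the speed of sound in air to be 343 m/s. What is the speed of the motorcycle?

f₁/f₂ = (v + v_s)/(v − v_s), so v_s = v · (f₁ − f₂)/(f₁ + f₂).
v_s = 343 × (257.8 − 207.1)/(257.8 + 207.1) = 343 × 50.7/464.9 ≈ 37 m/s.

37 m/s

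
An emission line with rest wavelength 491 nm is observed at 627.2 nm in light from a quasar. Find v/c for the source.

0.240c

λ'/λ₀ = 1.2774 > 1 (redshift), so the source is receding.
λ'/λ₀ = √((1 + β)/(1 − β)) for a receding source ⇒ β = (r² − 1)/(r² + 1) with r = λ'/λ₀.
β = (1.6317 − 1)/(1.6317 + 1) ≈ 0.240.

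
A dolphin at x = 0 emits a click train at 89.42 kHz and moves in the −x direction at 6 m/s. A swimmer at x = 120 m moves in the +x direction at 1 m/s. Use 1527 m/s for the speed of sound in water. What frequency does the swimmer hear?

89.0 kHz

The observer lies on the +x side, so the source is heading away from the observer and the observer is heading away from the source.
Both move, so f' = f · (v − v_o)/(v + v_s).
f' = 89.42 × (1527 − 1)/(1527 + 6) = 89.42 × 1526/1533 ≈ 89.0 kHz.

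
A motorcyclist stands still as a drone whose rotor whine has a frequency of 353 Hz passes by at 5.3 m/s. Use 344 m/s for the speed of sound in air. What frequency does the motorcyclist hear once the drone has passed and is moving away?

Receding: f₂ = f · v/(v + v_s) = 353 × 344/349.3 ≈ 348 Hz.

348 Hz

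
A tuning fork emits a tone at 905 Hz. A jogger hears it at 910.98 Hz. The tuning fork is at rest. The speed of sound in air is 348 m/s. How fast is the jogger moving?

2.30 m/s

f' > f, so the jogger is approaching.
f' = f · (v + v_o)/v ⇒ v_o = v · |f'/f − 1|.
v_o = 348 × |910.98/905 − 1| = 348 × 0.006608 ≈ 2.30 m/s.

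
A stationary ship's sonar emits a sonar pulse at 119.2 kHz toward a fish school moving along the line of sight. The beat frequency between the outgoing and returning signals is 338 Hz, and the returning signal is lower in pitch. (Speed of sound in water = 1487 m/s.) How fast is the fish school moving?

Double Doppler shift off a moving reflector: f₂ = f₀ · (v + u)/(v − u) (u > 0 toward emitter).
Returning signal is lower, so f₂ = f₀ − Δf = 119200 − 338 = 118862 Hz.
Rearranging, u = v · (f₂ − f₀)/(f₂ + f₀) = 1487 × -338/238062 ≈ -2.11 m/s.
So the fish school is moving at 2.11 m/s away from the emitter.

2.11 m/s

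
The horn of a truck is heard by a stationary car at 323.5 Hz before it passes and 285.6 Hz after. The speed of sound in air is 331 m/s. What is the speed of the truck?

20.6 m/s

f₁/f₂ = (v + v_s)/(v − v_s), so v_s = v · (f₁ − f₂)/(f₁ + f₂).
v_s = 331 × (323.5 − 285.6)/(323.5 + 285.6) = 331 × 37.9/609.1 ≈ 20.6 m/s.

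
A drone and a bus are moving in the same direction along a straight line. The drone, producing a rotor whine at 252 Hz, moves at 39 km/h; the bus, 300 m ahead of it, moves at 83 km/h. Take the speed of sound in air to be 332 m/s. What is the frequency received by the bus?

242 Hz

39 km/h = 10.83 m/s; 83 km/h = 23.06 m/s.
The bus is ahead, so the drone is moving toward it while the bus is moving away from the drone.
With source approaching and observer receding, f' = f · (v − v_o)/(v − v_s).
f' = 252 × (332 − 23.06)/(332 − 10.83) = 252 × 308.94/321.17 ≈ 242 Hz.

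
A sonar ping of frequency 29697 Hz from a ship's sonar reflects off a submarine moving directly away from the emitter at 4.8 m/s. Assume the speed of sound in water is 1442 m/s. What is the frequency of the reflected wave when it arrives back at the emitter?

29500 Hz

The submarine first receives the wave as a moving observer: f₁ = f₀ · (v − u)/v = 29697 × (1442 − 4.8)/1442 ≈ 29598 Hz.
On reflection it acts as a source moving away from the stationary detector: f₂ = f₁ · v/(v + u) = 29598 × 1442/1446.8 ≈ 29500 Hz.
Equivalently f₂ = f₀ · (v − u)/(v + u).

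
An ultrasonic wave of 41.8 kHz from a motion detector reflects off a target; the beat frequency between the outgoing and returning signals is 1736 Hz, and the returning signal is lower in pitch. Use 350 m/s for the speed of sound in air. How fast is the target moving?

7.4 m/s

Double Doppler shift off a moving reflector: f₂ = f₀ · (v + u)/(v − u) (u > 0 toward emitter).
Returning signal is lower, so f₂ = f₀ − Δf = 41800 − 1736 = 40064 Hz.
Rearranging, u = v · (f₂ − f₀)/(f₂ + f₀) = 350 × -1736/81864 ≈ -7.4 m/s.
So the target is moving at 7.4 m/s away from the emitter.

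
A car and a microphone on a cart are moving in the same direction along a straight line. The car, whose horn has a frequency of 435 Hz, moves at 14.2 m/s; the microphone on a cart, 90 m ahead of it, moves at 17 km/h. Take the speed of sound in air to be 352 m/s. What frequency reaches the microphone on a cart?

447 Hz

17 km/h = 4.722 m/s.
The microphone on a cart is ahead, so the car is moving toward it while the microphone on a cart is moving away from the car.
Both move, so f' = f · (v − v_o)/(v − v_s).
f' = 435 × (352 − 4.722)/(352 − 14.2) = 435 × 347.28/337.8 ≈ 447 Hz.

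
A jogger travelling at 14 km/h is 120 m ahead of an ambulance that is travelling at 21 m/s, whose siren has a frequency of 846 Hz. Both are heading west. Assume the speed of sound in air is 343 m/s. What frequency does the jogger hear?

14 km/h = 3.889 m/s.
The jogger is ahead, so the ambulance is moving toward it while the jogger is moving away from the ambulance.
General Doppler shift: f' = f · (v − v_o)/(v − v_s).
f' = 846 × (343 − 3.889)/(343 − 21) = 846 × 339.11/322 ≈ 891 Hz.

891 Hz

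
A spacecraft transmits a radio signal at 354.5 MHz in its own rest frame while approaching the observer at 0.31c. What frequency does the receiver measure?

Relativistic Doppler for frequency: f' = f₀ · √((1 + β)/(1 − β)).
f' = 354.5 × √(1.3100/0.6900) = 354.5 × 1.37788 ≈ 488.5 MHz.

488.5 MHz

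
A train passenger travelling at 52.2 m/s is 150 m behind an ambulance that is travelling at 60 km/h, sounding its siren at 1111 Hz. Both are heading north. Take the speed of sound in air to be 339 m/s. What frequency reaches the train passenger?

60 km/h = 16.67 m/s.
The train passenger is behind, so the ambulance is moving away from it while the train passenger is moving toward the ambulance.
With source receding and observer approaching, f' = f · (v + v_o)/(v + v_s).
f' = 1111 × (339 + 52.2)/(339 + 16.67) = 1111 × 391.2/355.67 ≈ 1222 Hz.

1222 Hz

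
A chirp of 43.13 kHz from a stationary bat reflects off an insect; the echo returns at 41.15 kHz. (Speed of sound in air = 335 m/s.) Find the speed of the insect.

7.9 m/s

Double Doppler shift off a moving reflector: f₂ = f₀ · (v + u)/(v − u) (u > 0 toward emitter).
Rearranging, u = v · (f₂ − f₀)/(f₂ + f₀) = 335 × -1.98/84.28 ≈ -7.9 m/s.
So the insect is moving at 7.9 m/s away from the emitter.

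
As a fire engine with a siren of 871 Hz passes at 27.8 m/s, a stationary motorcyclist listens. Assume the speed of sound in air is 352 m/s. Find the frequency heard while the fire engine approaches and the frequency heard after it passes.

Approaching: f₁ = f · v/(v − v_s) = 871 × 352/324.2 ≈ 946 Hz.
Receding: f₂ = f · v/(v + v_s) = 871 × 352/379.8 ≈ 807 Hz.

946 Hz approaching; 807 Hz receding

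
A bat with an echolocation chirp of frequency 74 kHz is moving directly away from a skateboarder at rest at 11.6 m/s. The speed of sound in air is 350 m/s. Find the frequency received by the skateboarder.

71.6 kHz

Moving source, stationary observer: f' = f · v/(v + v_s) since the source is receding.
f' = 74 × 350/(350 + 11.6) = 74 × 350/361.6 ≈ 71.6 kHz.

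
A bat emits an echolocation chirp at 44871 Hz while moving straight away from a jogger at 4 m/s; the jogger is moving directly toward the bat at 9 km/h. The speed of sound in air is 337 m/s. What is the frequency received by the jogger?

44674 Hz

9 km/h = 2.5 m/s.
With source receding and observer approaching, f' = f · (v + v_o)/(v + v_s).
f' = 44871 × (337 + 2.5)/(337 + 4) = 44871 × 339.5/341 ≈ 44674 Hz.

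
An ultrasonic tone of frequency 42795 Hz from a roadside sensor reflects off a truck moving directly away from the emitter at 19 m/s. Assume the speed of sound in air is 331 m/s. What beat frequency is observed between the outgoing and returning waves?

4646 Hz

At the truck (a moving observer), f₁ = f₀ · (v − u)/v = 42795 × 312/331 ≈ 40338 Hz.
On reflection it acts as a source moving away from the stationary detector: f₂ = f₁ · v/(v + u) = 40338 × 331/350 ≈ 38149 Hz.
Equivalently f₂ = f₀ · (v − u)/(v + u).
Beat frequency: |f₂ − f₀| = 2u·f₀/(v + u) = 2 × 19 × 42795/350 ≈ 4646 Hz.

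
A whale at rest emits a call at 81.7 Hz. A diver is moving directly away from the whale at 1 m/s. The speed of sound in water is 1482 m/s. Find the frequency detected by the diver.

Moving observer, stationary source: f' = f · (v − v_o)/v.
f' = 81.7 × (1482 − 1)/1482 = 81.7 × 1481/1482 ≈ 82 Hz.

82 Hz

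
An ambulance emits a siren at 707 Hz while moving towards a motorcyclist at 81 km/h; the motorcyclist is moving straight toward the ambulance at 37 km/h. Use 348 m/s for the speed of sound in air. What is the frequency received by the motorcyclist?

778 Hz

81 km/h = 22.5 m/s; 37 km/h = 10.28 m/s.
Both move, so f' = f · (v + v_o)/(v − v_s).
f' = 707 × (348 + 10.28)/(348 − 22.5) = 707 × 358.28/325.5 ≈ 778 Hz.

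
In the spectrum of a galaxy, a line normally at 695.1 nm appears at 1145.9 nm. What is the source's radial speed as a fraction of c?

0.462c

λ'/λ₀ = 1.6485 > 1 (redshift), so the source is receding.
λ'/λ₀ = √((1 + β)/(1 − β)) for a receding source ⇒ β = (r² − 1)/(r² + 1) with r = λ'/λ₀.
β = (2.7177 − 1)/(2.7177 + 1) ≈ 0.462.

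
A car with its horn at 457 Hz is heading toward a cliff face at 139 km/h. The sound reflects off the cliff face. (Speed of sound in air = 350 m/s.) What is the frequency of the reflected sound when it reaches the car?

570 Hz

139 km/h = 38.61 m/s.
The cliff face receives the sound from a moving source: f₁ = f₀ · v/(v − v_e) = 457 × 350/311.39 ≈ 514 Hz.
On the return leg the car is a moving observer: f₂ = f₁ · (v + v_e)/v = 514 × 388.61/350 ≈ 570 Hz.
Equivalently f₂ = f₀ · (v + v_e)/(v − v_e).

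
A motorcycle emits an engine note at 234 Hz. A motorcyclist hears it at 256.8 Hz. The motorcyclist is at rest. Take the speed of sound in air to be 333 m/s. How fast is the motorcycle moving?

30 m/s

f' > f, so the motorcycle is approaching.
f' = f · v/(v − v_s) ⇒ v_s = v · |1 − f/f'|.
v_s = 333 × |1 − 234/256.8| = 333 × 0.08879 ≈ 30 m/s.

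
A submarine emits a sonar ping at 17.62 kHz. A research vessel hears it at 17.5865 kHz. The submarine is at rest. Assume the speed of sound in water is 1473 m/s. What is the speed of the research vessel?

f' < f, so the research vessel is receding.
f' = f · (v − v_o)/v ⇒ v_o = v · |f'/f − 1|.
v_o = 1473 × |17.5865/17.62 − 1| = 1473 × 0.001901 ≈ 2.80 m/s.

2.80 m/s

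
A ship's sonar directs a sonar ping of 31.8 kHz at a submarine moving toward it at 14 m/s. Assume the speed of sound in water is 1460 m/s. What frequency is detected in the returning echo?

32.4 kHz

The submarine first receives the wave as a moving observer: f₁ = f₀ · (v + u)/v = 31.8 × (1460 + 14)/1460 ≈ 32.1 kHz.
On reflection it acts as a source moving toward the stationary detector: f₂ = f₁ · v/(v − u) = 32.1 × 1460/1446 ≈ 32.4 kHz.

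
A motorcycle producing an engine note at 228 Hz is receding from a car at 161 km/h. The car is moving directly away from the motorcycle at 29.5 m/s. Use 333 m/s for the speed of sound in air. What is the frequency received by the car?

161 km/h = 44.72 m/s.
With source receding and observer receding, f' = f · (v − v_o)/(v + v_s).
f' = 228 × (333 − 29.5)/(333 + 44.72) = 228 × 303.5/377.72 ≈ 183 Hz.

183 Hz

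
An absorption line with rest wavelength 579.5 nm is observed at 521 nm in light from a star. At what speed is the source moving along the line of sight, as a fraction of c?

0.106c

λ'/λ₀ = 0.8991 < 1 (blueshift), so the source is approaching.
λ'/λ₀ = √((1 − β)/(1 + β)) for an approaching source ⇒ β = (1 − r²)/(1 + r²) with r = λ'/λ₀.
β = (1 − 0.8083)/(1 + 0.8083) ≈ 0.106.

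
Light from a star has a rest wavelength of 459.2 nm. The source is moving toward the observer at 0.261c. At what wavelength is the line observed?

351.5 nm

Relativistic Doppler for wavelength: λ' = λ₀ · √((1 − β)/(1 + β)).
λ' = 459.2 × √(0.7390/1.2610) = 459.2 × 0.76553 ≈ 351.5 nm.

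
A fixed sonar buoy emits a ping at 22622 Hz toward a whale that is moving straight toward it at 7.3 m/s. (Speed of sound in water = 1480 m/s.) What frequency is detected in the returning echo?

At the whale (a moving observer), f₁ = f₀ · (v + u)/v = 22622 × 1487.3/1480 ≈ 22734 Hz.
The reflection then acts as a moving source: f₂ = f₁ · v/(v − u) ≈ 22846 Hz.
Equivalently f₂ = f₀ · (v + u)/(v − u).

22846 Hz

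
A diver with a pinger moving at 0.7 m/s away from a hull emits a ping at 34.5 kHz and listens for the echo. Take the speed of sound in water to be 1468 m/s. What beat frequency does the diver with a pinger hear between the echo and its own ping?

32.9 Hz

The hull receives the sound from a moving source: f₁ = f₀ · v/(v + v_e) = 34.5 × 1468/1468.7 ≈ 34.4836 kHz.
On the return leg the diver with a pinger is a moving observer: f₂ = f₁ · (v − v_e)/v = 34.4836 × 1467.3/1468 ≈ 34.4671 kHz.
Beat against the emitted tone (with f₀ = 34500 Hz): |f₂ − f₀| = 2v_e·f₀/(v + v_e) = 2 × 0.7 × 34500/1468.7 ≈ 32.9 Hz.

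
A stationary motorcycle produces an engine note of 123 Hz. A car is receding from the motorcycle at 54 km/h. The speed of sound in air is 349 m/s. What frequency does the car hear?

54 km/h = 15 m/s.
Moving observer, stationary source: f' = f · (v − v_o)/v.
f' = 123 × (349 − 15)/349 = 123 × 334/349 ≈ 118 Hz.

118 Hz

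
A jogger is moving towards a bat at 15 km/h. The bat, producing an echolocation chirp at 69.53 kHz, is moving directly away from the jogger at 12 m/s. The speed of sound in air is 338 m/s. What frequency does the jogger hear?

15 km/h = 4.167 m/s.
With source receding and observer approaching, f' = f · (v + v_o)/(v + v_s).
f' = 69.53 × (338 + 4.167)/(338 + 12) = 69.53 × 342.17/350 ≈ 68.0 kHz.

68.0 kHz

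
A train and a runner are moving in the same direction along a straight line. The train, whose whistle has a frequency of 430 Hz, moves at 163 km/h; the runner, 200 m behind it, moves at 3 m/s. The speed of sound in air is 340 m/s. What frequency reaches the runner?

383 Hz

163 km/h = 45.28 m/s.
The runner is behind, so the train is moving away from it while the runner is moving toward the train.
General Doppler shift: f' = f · (v + v_o)/(v + v_s).
f' = 430 × (340 + 3)/(340 + 45.28) = 430 × 343/385.28 ≈ 383 Hz.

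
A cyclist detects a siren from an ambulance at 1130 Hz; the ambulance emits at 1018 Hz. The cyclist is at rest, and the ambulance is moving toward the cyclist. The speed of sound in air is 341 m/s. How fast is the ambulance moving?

f' = f · v/(v − v_s) ⇒ v_s = v · |1 − f/f'|.
v_s = 341 × |1 − 1018/1130| = 341 × 0.09912 ≈ 34 m/s.

34 m/s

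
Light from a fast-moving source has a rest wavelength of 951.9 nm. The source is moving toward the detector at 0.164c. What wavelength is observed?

806.7 nm

Relativistic Doppler for wavelength: λ' = λ₀ · √((1 − β)/(1 + β)).
λ' = 951.9 × √(0.8360/1.1640) = 951.9 × 0.84747 ≈ 806.7 nm.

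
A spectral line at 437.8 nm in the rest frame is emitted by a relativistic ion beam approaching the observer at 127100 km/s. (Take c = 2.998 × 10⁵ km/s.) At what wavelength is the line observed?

278.5 nm

β = v/c = 127100/299800 = 0.4239.
Relativistic Doppler for wavelength: λ' = λ₀ · √((1 − β)/(1 + β)).
λ' = 437.8 × √(0.5761/1.4239) = 437.8 × 0.63604 ≈ 278.5 nm.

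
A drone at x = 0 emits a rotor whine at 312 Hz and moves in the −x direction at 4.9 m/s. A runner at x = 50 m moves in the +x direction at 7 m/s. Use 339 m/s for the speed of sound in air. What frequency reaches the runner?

The observer lies on the +x side, so the source is heading away from the observer and the observer is heading away from the source.
General Doppler shift: f' = f · (v − v_o)/(v + v_s).
f' = 312 × (339 − 7)/(339 + 4.9) = 312 × 332/343.9 ≈ 301 Hz.

301 Hz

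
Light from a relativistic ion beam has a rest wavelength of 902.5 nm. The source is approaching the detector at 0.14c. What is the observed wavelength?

783.9 nm

Relativistic Doppler for wavelength: λ' = λ₀ · √((1 − β)/(1 + β)).
λ' = 902.5 × √(0.8600/1.1400) = 902.5 × 0.86855 ≈ 783.9 nm.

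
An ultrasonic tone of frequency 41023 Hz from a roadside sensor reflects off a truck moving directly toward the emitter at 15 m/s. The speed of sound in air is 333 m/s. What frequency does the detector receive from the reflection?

44893 Hz

The truck first receives the wave as a moving observer: f₁ = f₀ · (v + u)/v = 41023 × (333 + 15)/333 ≈ 42871 Hz.
The reflection then acts as a moving source: f₂ = f₁ · v/(v − u) ≈ 44893 Hz.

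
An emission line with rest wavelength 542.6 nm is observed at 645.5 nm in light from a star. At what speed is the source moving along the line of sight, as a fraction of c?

λ'/λ₀ = 1.1896 > 1 (redshift), so the source is receding.
λ'/λ₀ = √((1 + β)/(1 − β)) for a receding source ⇒ β = (r² − 1)/(r² + 1) with r = λ'/λ₀.
β = (1.4152 − 1)/(1.4152 + 1) ≈ 0.172.

0.172c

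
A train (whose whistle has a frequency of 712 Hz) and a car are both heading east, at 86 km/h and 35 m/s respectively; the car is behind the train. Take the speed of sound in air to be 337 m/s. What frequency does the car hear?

734 Hz

86 km/h = 23.89 m/s.
The car is behind, so the train is moving away from it while the car is moving toward the train.
General Doppler shift: f' = f · (v + v_o)/(v + v_s).
f' = 712 × (337 + 35)/(337 + 23.89) = 712 × 372/360.89 ≈ 734 Hz.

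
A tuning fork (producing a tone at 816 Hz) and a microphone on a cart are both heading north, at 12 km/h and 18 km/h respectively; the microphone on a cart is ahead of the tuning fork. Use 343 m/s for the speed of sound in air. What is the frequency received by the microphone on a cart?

812 Hz

12 km/h = 3.333 m/s; 18 km/h = 5 m/s.
The microphone on a cart is ahead, so the tuning fork is moving toward it while the microphone on a cart is moving away from the tuning fork.
Both move, so f' = f · (v − v_o)/(v − v_s).
f' = 816 × (343 − 5)/(343 − 3.333) = 816 × 338/339.67 ≈ 812 Hz.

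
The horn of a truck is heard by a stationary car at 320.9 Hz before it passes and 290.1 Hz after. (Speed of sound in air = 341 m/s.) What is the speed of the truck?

17.2 m/s

f₁/f₂ = (v + v_s)/(v − v_s), so v_s = v · (f₁ − f₂)/(f₁ + f₂).
v_s = 341 × (320.9 − 290.1)/(320.9 + 290.1) = 341 × 30.8/611.0 ≈ 17.2 m/s.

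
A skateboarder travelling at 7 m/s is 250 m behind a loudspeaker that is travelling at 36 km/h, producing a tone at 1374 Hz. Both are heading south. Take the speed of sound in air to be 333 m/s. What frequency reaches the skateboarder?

36 km/h = 10 m/s.
The skateboarder is behind, so the loudspeaker is moving away from it while the skateboarder is moving toward the loudspeaker.
With source receding and observer approaching, f' = f · (v + v_o)/(v + v_s).
f' = 1374 × (333 + 7)/(333 + 10) = 1374 × 340/343 ≈ 1362 Hz.

1362 Hz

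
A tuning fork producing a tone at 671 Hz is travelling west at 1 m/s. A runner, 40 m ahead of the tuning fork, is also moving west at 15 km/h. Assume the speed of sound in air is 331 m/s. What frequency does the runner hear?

665 Hz

15 km/h = 4.167 m/s.
The runner is ahead, so the tuning fork is moving toward it while the runner is moving away from the tuning fork.
General Doppler shift: f' = f · (v − v_o)/(v − v_s).
f' = 671 × (331 − 4.167)/(331 − 1) = 671 × 326.83/330 ≈ 665 Hz.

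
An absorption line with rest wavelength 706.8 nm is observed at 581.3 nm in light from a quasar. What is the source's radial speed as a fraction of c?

0.193

λ'/λ₀ = 0.8224 < 1 (blueshift), so the source is approaching.
λ'/λ₀ = √((1 − β)/(1 + β)) for an approaching source ⇒ β = (1 − r²)/(1 + r²) with r = λ'/λ₀.
β = (1 − 0.6764)/(1 + 0.6764) ≈ 0.193.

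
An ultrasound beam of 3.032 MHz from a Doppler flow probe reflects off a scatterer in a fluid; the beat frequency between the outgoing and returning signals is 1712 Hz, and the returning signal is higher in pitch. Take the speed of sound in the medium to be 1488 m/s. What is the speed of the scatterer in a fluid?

0.42 m/s

Double Doppler shift off a moving reflector: f₂ = f₀ · (v + u)/(v − u) (u > 0 toward emitter).
Returning signal is higher, so f₂ = f₀ + Δf = 3032000 + 1712 = 3033712 Hz.
Rearranging, u = v · (f₂ − f₀)/(f₂ + f₀) = 1488 × 1712/6065712 ≈ 0.42 m/s.
So the scatterer in a fluid is moving at 0.42 m/s toward the emitter.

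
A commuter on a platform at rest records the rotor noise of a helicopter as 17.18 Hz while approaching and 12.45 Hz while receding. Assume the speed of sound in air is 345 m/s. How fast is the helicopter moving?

55 m/s

f₁/f₂ = (v + v_s)/(v − v_s), so v_s = v · (f₁ − f₂)/(f₁ + f₂).
v_s = 345 × (17.18 − 12.45)/(17.18 + 12.45) = 345 × 4.73/29.63 ≈ 55 m/s.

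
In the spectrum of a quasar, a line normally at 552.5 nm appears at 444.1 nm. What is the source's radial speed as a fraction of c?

0.215

λ'/λ₀ = 0.8038 < 1 (blueshift), so the source is approaching.
λ'/λ₀ = √((1 − β)/(1 + β)) for an approaching source ⇒ β = (1 − r²)/(1 + r²) with r = λ'/λ₀.
β = (1 − 0.6461)/(1 + 0.6461) ≈ 0.215.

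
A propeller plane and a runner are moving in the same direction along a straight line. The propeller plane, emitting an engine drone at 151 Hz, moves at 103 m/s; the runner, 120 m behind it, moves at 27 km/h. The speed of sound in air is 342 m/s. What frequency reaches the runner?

119 Hz

27 km/h = 7.5 m/s.
The runner is behind, so the propeller plane is moving away from it while the runner is moving toward the propeller plane.
General Doppler shift: f' = f · (v + v_o)/(v + v_s).
f' = 151 × (342 + 7.5)/(342 + 103) = 151 × 349.5/445 ≈ 119 Hz.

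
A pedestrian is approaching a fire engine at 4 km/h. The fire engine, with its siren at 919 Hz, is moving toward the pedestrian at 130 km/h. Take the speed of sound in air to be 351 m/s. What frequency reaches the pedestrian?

130 km/h = 36.11 m/s; 4 km/h = 1.111 m/s.
With source approaching and observer approaching, f' = f · (v + v_o)/(v − v_s).
f' = 919 × (351 + 1.111)/(351 − 36.11) = 919 × 352.11/314.89 ≈ 1028 Hz.

1028 Hz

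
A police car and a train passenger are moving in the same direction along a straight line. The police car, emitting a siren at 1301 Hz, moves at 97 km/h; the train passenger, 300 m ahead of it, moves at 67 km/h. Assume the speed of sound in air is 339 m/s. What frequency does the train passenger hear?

1336 Hz

97 km/h = 26.94 m/s; 67 km/h = 18.61 m/s.
The train passenger is ahead, so the police car is moving toward it while the train passenger is moving away from the police car.
General Doppler shift: f' = f · (v − v_o)/(v − v_s).
f' = 1301 × (339 − 18.61)/(339 − 26.94) = 1301 × 320.39/312.06 ≈ 1336 Hz.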